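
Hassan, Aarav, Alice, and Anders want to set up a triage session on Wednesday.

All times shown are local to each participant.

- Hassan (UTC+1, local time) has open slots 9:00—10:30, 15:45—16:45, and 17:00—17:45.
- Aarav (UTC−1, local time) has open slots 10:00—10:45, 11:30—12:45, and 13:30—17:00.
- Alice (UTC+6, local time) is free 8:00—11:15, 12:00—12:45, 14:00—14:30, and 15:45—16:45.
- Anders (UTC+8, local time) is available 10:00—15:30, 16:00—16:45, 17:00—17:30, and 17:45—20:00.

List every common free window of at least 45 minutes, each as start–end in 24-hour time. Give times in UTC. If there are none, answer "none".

Hassan → UTC: 08:00–09:30, 14:45–15:45, 16:00–16:45.
Aarav → UTC: 11:00–11:45, 12:30–13:45, 14:30–18:00.
Alice → UTC: 02:00–05:15, 06:00–06:45, 08:00–08:30, 09:45–10:45.
Anders → UTC: 02:00–07:30, 08:00–08:45, 09:00–09:30, 09:45–12:00.
Hassan ∩ Aarav: 14:45–15:45, 16:00–16:45.
Hassan ∩ Aarav ∩ Alice: (none).
Hassan ∩ Aarav ∩ Alice ∩ Anders: (none).
Windows ≥ 45 min: (none).

none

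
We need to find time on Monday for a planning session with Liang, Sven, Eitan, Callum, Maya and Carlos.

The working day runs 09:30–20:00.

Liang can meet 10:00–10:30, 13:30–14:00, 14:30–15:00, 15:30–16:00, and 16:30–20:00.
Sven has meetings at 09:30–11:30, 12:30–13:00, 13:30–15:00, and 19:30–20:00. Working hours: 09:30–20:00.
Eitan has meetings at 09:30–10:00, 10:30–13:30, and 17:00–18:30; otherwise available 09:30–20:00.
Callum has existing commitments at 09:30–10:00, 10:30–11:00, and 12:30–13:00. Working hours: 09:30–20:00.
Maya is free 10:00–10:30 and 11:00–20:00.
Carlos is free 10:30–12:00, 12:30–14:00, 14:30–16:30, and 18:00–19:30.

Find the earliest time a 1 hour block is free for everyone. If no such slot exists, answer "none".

Sven free within 09:30–20:00: 11:30–12:30, 13:00–13:30, 15:00–19:30.
Eitan free within 09:30–20:00: 10:00–10:30, 13:30–17:00, 18:30–20:00.
Callum free within 09:30–20:00: 10:00–10:30, 11:00–12:30, 13:00–20:00.
Liang ∩ Sven: 15:30–16:00, 16:30–19:30.
Liang ∩ Sven ∩ Eitan: 15:30–16:00, 16:30–17:00, 18:30–19:30.
Liang ∩ Sven ∩ Eitan ∩ Callum: 15:30–16:00, 16:30–17:00, 18:30–19:30.
Liang ∩ Sven ∩ Eitan ∩ Callum ∩ Maya: 15:30–16:00, 16:30–17:00, 18:30–19:30.
Liang ∩ Sven ∩ Eitan ∩ Callum ∩ Maya ∩ Carlos: 15:30–16:00, 18:30–19:30.
Windows ≥ 60 min: 18:30–19:30.
Earliest such window starts at 18:30.

18:30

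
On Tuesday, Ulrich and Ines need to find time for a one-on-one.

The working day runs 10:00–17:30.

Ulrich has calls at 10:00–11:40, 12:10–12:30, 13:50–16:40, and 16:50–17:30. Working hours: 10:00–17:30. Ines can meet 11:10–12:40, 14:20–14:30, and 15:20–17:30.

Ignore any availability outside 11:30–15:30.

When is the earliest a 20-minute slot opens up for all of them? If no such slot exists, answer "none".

Ulrich free within 10:00–17:30: 11:40–12:10, 12:30–13:50, 16:40–16:50.
Ulrich ∩ Ines: 11:40–12:10, 12:30–12:40, 16:40–16:50.
Restricted to 11:30–15:30: 11:40–12:10, 12:30–12:40.
Windows ≥ 20 min: 11:40–12:10.
Earliest such window starts at 11:40.

11:40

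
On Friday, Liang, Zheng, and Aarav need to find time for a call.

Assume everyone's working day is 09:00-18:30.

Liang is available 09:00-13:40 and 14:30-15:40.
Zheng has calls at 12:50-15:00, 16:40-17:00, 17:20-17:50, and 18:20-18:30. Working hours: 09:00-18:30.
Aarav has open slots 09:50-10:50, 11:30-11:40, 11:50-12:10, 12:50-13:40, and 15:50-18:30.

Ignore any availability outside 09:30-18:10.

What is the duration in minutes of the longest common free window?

Zheng free within 09:00–18:30: 09:00–12:50, 15:00–16:40, 17:00–17:20, 17:50–18:20.
Liang ∩ Zheng: 09:00–12:50, 15:00–15:40.
Liang ∩ Zheng ∩ Aarav: 09:50–10:50, 11:30–11:40, 11:50–12:10.
Restricted to 09:30–18:10: 09:50–10:50, 11:30–11:40, 11:50–12:10.
Common window lengths: 60, 10, 20 min; longest is 60.

60 minutes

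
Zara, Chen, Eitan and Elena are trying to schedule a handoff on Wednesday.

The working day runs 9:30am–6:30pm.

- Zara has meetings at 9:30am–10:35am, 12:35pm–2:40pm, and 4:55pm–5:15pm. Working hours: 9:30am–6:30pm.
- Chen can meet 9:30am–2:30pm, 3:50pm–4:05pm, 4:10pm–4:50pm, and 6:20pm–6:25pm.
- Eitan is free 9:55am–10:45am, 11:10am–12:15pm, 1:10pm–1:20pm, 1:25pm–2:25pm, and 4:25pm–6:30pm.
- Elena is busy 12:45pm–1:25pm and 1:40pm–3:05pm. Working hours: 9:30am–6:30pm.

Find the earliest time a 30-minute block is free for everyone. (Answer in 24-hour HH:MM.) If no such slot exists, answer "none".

11:10

Zara free within 09:30–18:30: 10:35–12:35, 14:40–16:55, 17:15–18:30.
Elena free within 09:30–18:30: 09:30–12:45, 13:25–13:40, 15:05–18:30.
Zara ∩ Chen: 10:35–12:35, 15:50–16:05, 16:10–16:50, 18:20–18:25.
Zara ∩ Chen ∩ Eitan: 10:35–10:45, 11:10–12:15, 16:25–16:50, 18:20–18:25.
Zara ∩ Chen ∩ Eitan ∩ Elena: 10:35–10:45, 11:10–12:15, 16:25–16:50, 18:20–18:25.
Windows ≥ 30 min: 11:10–12:15.
Earliest such window starts at 11:10.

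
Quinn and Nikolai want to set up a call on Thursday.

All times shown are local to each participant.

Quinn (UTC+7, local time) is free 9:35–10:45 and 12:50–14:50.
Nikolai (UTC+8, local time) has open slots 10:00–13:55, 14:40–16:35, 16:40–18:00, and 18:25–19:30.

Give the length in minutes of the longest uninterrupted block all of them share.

Quinn → UTC: 02:35–03:45, 05:50–07:50.
Nikolai → UTC: 02:00–05:55, 06:40–08:35, 08:40–10:00, 10:25–11:30.
Quinn ∩ Nikolai: 02:35–03:45, 05:50–05:55, 06:40–07:50.
Common window lengths: 70, 5, 70 min; longest is 70.

70 minutes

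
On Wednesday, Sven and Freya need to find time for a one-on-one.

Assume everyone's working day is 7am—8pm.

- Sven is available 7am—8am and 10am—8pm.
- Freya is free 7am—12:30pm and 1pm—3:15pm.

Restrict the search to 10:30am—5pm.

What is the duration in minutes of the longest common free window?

Sven ∩ Freya: 07:00–08:00, 10:00–12:30, 13:00–15:15.
Restricted to 10:30–17:00: 10:30–12:30, 13:00–15:15.
Common window lengths: 120, 135 min; longest is 135.

135 minutes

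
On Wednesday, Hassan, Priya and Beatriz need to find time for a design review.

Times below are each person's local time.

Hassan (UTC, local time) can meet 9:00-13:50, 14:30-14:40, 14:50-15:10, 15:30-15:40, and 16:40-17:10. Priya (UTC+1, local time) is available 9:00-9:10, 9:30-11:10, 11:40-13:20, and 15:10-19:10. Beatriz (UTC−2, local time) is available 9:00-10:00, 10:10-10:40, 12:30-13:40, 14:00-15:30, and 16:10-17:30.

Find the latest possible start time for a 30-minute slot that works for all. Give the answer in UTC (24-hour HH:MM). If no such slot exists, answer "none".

Hassan → UTC: 09:00–13:50, 14:30–14:40, 14:50–15:10, 15:30–15:40, 16:40–17:10.
Priya → UTC: 08:00–08:10, 08:30–10:10, 10:40–12:20, 14:10–18:10.
Beatriz → UTC: 11:00–12:00, 12:10–12:40, 14:30–15:40, 16:00–17:30, 18:10–19:30.
Hassan ∩ Priya: 09:00–10:10, 10:40–12:20, 14:30–14:40, 14:50–15:10, 15:30–15:40, 16:40–17:10.
Hassan ∩ Priya ∩ Beatriz: 11:00–12:00, 12:10–12:20, 14:30–14:40, 14:50–15:10, 15:30–15:40, 16:40–17:10.
Windows ≥ 30 min: 11:00–12:00, 16:40–17:10.
Latest start in the last window 16:40–17:10 is 17:10 − 30 min = 16:40.

16:40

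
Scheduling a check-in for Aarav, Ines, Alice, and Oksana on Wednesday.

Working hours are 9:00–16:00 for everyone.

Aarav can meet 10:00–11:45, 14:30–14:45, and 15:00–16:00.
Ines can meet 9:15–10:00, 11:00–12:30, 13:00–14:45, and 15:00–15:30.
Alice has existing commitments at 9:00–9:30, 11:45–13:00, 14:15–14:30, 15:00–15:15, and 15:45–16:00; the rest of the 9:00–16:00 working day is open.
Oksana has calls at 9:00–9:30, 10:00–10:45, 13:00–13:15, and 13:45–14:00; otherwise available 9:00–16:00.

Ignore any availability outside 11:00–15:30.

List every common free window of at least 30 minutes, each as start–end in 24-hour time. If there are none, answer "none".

11:00–11:45

Alice free within 09:00–16:00: 09:30–11:45, 13:00–14:15, 14:30–15:00, 15:15–15:45.
Oksana free within 09:00–16:00: 09:30–10:00, 10:45–13:00, 13:15–13:45, 14:00–16:00.
Aarav ∩ Ines: 11:00–11:45, 14:30–14:45, 15:00–15:30.
Aarav ∩ Ines ∩ Alice: 11:00–11:45, 14:30–14:45, 15:15–15:30.
Aarav ∩ Ines ∩ Alice ∩ Oksana: 11:00–11:45, 14:30–14:45, 15:15–15:30.
Restricted to 11:00–15:30: 11:00–11:45, 14:30–14:45, 15:15–15:30.
Windows ≥ 30 min: 11:00–11:45.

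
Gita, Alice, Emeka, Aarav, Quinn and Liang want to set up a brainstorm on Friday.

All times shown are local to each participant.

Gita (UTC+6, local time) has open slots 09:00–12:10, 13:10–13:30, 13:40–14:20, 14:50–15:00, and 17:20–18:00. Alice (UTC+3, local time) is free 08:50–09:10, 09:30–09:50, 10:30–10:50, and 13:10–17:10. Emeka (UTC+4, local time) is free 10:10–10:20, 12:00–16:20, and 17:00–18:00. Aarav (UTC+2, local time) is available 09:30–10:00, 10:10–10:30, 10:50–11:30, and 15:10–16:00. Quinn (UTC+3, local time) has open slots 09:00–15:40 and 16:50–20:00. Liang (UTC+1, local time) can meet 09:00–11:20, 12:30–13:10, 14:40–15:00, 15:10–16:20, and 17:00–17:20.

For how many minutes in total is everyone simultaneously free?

Gita → UTC: 03:00–06:10, 07:10–07:30, 07:40–08:20, 08:50–09:00, 11:20–12:00.
Alice → UTC: 05:50–06:10, 06:30–06:50, 07:30–07:50, 10:10–14:10.
Emeka → UTC: 06:10–06:20, 08:00–12:20, 13:00–14:00.
Aarav → UTC: 07:30–08:00, 08:10–08:30, 08:50–09:30, 13:10–14:00.
Quinn → UTC: 06:00–12:40, 13:50–17:00.
Liang → UTC: 08:00–10:20, 11:30–12:10, 13:40–14:00, 14:10–15:20, 16:00–16:20.
Gita ∩ Alice: 05:50–06:10, 07:40–07:50, 11:20–12:00.
Gita ∩ Alice ∩ Emeka: 11:20–12:00.
Gita ∩ Alice ∩ Emeka ∩ Aarav: (none).
Gita ∩ Alice ∩ Emeka ∩ Aarav ∩ Quinn: (none).
Gita ∩ Alice ∩ Emeka ∩ Aarav ∩ Quinn ∩ Liang: (none).
Total common minutes: 0.

0 minutes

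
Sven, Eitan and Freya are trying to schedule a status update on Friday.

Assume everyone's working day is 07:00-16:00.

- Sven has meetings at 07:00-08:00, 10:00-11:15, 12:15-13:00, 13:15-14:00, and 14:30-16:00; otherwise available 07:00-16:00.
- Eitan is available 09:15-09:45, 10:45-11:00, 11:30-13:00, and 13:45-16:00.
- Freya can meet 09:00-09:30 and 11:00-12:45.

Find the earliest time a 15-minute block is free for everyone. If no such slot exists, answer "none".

Sven free within 07:00–16:00: 08:00–10:00, 11:15–12:15, 13:00–13:15, 14:00–14:30.
Sven ∩ Eitan: 09:15–09:45, 11:30–12:15, 14:00–14:30.
Sven ∩ Eitan ∩ Freya: 09:15–09:30, 11:30–12:15.
Windows ≥ 15 min: 09:15–09:30, 11:30–12:15.
Earliest such window starts at 09:15.

09:15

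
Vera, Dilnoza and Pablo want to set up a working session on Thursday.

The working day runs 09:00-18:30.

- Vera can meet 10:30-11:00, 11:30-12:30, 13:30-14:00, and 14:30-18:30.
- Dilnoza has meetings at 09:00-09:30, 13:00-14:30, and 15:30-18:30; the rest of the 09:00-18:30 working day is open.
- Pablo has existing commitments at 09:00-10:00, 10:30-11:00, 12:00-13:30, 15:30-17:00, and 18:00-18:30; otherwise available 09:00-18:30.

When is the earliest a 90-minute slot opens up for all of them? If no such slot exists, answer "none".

Dilnoza free within 09:00–18:30: 09:30–13:00, 14:30–15:30.
Pablo free within 09:00–18:30: 10:00–10:30, 11:00–12:00, 13:30–15:30, 17:00–18:00.
Vera ∩ Dilnoza: 10:30–11:00, 11:30–12:30, 14:30–15:30.
Vera ∩ Dilnoza ∩ Pablo: 11:30–12:00, 14:30–15:30.
Windows ≥ 90 min: (none).

none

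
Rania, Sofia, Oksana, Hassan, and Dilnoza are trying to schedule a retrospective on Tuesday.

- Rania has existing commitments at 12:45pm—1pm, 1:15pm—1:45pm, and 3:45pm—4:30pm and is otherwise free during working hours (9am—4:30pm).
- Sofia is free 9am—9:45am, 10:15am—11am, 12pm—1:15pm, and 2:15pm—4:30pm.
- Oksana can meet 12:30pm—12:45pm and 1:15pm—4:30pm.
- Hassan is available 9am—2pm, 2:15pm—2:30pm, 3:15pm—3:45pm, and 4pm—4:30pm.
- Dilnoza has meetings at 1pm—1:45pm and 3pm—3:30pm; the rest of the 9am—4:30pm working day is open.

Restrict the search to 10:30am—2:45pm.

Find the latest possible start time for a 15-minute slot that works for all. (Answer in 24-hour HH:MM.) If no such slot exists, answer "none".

14:15

Rania free within 09:00–16:30: 09:00–12:45, 13:00–13:15, 13:45–15:45.
Dilnoza free within 09:00–16:30: 09:00–13:00, 13:45–15:00, 15:30–16:30.
Rania ∩ Sofia: 09:00–09:45, 10:15–11:00, 12:00–12:45, 13:00–13:15, 14:15–15:45.
Rania ∩ Sofia ∩ Oksana: 12:30–12:45, 14:15–15:45.
Rania ∩ Sofia ∩ Oksana ∩ Hassan: 12:30–12:45, 14:15–14:30, 15:15–15:45.
Rania ∩ Sofia ∩ Oksana ∩ Hassan ∩ Dilnoza: 12:30–12:45, 14:15–14:30, 15:30–15:45.
Restricted to 10:30–14:45: 12:30–12:45, 14:15–14:30.
Windows ≥ 15 min: 12:30–12:45, 14:15–14:30.
Latest start in the last window 14:15–14:30 is 14:30 − 15 min = 14:15.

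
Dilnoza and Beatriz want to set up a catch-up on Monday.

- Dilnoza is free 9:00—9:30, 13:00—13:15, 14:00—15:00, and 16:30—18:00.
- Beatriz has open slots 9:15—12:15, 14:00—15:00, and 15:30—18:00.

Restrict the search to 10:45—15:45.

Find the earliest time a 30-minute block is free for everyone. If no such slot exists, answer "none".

Dilnoza ∩ Beatriz: 09:15–09:30, 14:00–15:00, 16:30–18:00.
Restricted to 10:45–15:45: 14:00–15:00.
Windows ≥ 30 min: 14:00–15:00.
Earliest such window starts at 14:00.

14:00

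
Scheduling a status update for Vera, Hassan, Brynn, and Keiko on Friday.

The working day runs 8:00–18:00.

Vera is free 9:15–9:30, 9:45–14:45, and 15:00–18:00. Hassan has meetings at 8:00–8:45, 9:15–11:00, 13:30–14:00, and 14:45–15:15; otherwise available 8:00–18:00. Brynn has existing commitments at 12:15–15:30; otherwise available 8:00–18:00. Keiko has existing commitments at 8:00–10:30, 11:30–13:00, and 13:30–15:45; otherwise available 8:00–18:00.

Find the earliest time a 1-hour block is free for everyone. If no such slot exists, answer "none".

15:45

Hassan free within 08:00–18:00: 08:45–09:15, 11:00–13:30, 14:00–14:45, 15:15–18:00.
Brynn free within 08:00–18:00: 08:00–12:15, 15:30–18:00.
Keiko free within 08:00–18:00: 10:30–11:30, 13:00–13:30, 15:45–18:00.
Vera ∩ Hassan: 11:00–13:30, 14:00–14:45, 15:15–18:00.
Vera ∩ Hassan ∩ Brynn: 11:00–12:15, 15:30–18:00.
Vera ∩ Hassan ∩ Brynn ∩ Keiko: 11:00–11:30, 15:45–18:00.
Windows ≥ 60 min: 15:45–18:00.
Earliest such window starts at 15:45.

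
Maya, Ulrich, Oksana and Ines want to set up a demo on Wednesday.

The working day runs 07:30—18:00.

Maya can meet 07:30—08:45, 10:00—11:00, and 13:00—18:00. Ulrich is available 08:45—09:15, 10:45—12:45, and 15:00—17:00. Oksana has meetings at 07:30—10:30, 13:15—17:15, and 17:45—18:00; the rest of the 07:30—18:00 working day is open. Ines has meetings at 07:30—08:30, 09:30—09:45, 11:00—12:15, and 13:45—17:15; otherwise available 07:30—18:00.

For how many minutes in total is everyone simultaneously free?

15 minutes

Oksana free within 07:30–18:00: 10:30–13:15, 17:15–17:45.
Ines free within 07:30–18:00: 08:30–09:30, 09:45–11:00, 12:15–13:45, 17:15–18:00.
Maya ∩ Ulrich: 10:45–11:00, 15:00–17:00.
Maya ∩ Ulrich ∩ Oksana: 10:45–11:00.
Maya ∩ Ulrich ∩ Oksana ∩ Ines: 10:45–11:00.
Total common minutes: 15.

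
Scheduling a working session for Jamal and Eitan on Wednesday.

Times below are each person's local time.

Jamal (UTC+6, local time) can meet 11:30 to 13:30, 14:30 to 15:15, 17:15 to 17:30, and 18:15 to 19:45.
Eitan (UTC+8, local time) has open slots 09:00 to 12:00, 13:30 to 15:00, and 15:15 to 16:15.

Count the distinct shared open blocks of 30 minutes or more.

1

Jamal → UTC: 05:30–07:30, 08:30–09:15, 11:15–11:30, 12:15–13:45.
Eitan → UTC: 01:00–04:00, 05:30–07:00, 07:15–08:15.
Jamal ∩ Eitan: 05:30–07:00, 07:15–07:30.
Windows ≥ 30 min: 05:30–07:00.
That's 1 window.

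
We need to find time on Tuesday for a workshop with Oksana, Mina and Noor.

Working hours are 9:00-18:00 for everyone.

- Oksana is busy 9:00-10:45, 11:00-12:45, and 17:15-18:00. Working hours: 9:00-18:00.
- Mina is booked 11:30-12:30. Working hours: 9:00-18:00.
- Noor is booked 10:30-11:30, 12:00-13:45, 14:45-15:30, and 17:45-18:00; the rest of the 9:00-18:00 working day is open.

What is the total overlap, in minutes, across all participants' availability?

165 minutes

Oksana free within 09:00–18:00: 10:45–11:00, 12:45–17:15.
Mina free within 09:00–18:00: 09:00–11:30, 12:30–18:00.
Noor free within 09:00–18:00: 09:00–10:30, 11:30–12:00, 13:45–14:45, 15:30–17:45.
Oksana ∩ Mina: 10:45–11:00, 12:45–17:15.
Oksana ∩ Mina ∩ Noor: 13:45–14:45, 15:30–17:15.
Total common minutes: 60 + 105 = 165.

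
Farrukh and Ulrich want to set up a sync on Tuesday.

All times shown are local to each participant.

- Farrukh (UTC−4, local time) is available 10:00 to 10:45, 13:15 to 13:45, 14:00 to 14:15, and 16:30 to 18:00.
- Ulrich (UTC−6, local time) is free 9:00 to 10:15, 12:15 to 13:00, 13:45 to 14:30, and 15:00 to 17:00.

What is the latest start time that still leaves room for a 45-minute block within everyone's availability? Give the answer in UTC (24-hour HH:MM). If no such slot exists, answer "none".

Farrukh → UTC: 14:00–14:45, 17:15–17:45, 18:00–18:15, 20:30–22:00.
Ulrich → UTC: 15:00–16:15, 18:15–19:00, 19:45–20:30, 21:00–23:00.
Farrukh ∩ Ulrich: 21:00–22:00.
Windows ≥ 45 min: 21:00–22:00.
Latest start in the last window 21:00–22:00 is 22:00 − 45 min = 21:15.

21:15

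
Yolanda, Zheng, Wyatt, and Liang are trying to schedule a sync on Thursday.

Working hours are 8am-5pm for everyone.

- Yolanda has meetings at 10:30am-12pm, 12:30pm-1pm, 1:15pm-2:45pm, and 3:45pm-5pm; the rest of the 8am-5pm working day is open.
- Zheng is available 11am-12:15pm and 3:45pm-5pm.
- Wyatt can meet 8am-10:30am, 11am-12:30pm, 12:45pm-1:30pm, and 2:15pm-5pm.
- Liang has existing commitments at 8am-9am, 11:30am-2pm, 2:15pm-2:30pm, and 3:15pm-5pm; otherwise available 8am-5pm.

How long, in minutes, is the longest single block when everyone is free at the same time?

Yolanda free within 08:00–17:00: 08:00–10:30, 12:00–12:30, 13:00–13:15, 14:45–15:45.
Liang free within 08:00–17:00: 09:00–11:30, 14:00–14:15, 14:30–15:15.
Yolanda ∩ Zheng: 12:00–12:15.
Yolanda ∩ Zheng ∩ Wyatt: 12:00–12:15.
Yolanda ∩ Zheng ∩ Wyatt ∩ Liang: (none).
No common window.

0 minutes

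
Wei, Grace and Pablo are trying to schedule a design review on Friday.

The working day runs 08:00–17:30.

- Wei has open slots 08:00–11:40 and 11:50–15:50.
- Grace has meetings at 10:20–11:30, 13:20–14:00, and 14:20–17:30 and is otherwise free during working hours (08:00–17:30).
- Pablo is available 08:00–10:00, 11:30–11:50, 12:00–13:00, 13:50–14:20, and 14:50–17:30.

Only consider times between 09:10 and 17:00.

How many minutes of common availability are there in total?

Grace free within 08:00–17:30: 08:00–10:20, 11:30–13:20, 14:00–14:20.
Wei ∩ Grace: 08:00–10:20, 11:30–11:40, 11:50–13:20, 14:00–14:20.
Wei ∩ Grace ∩ Pablo: 08:00–10:00, 11:30–11:40, 12:00–13:00, 14:00–14:20.
Restricted to 09:10–17:00: 09:10–10:00, 11:30–11:40, 12:00–13:00, 14:00–14:20.
Total common minutes: 50 + 10 + 60 + 20 = 140.

140 minutes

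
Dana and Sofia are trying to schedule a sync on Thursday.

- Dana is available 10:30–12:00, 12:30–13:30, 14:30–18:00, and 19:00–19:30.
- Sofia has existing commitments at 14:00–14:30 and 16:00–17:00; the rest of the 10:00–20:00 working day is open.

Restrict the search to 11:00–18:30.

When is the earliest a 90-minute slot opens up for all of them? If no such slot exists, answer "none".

14:30

Sofia free within 10:00–20:00: 10:00–14:00, 14:30–16:00, 17:00–20:00.
Dana ∩ Sofia: 10:30–12:00, 12:30–13:30, 14:30–16:00, 17:00–18:00, 19:00–19:30.
Restricted to 11:00–18:30: 11:00–12:00, 12:30–13:30, 14:30–16:00, 17:00–18:00.
Windows ≥ 90 min: 14:30–16:00.
Earliest such window starts at 14:30.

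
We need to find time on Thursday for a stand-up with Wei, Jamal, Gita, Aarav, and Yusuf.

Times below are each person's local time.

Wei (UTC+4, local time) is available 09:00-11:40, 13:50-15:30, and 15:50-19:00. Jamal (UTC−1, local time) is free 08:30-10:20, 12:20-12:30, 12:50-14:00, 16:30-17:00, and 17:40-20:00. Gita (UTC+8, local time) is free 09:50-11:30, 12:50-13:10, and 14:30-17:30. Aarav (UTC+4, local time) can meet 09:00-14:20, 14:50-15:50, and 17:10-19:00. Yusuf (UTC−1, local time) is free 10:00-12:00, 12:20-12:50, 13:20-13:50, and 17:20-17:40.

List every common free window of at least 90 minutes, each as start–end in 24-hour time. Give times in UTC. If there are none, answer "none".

none

Wei → UTC: 05:00–07:40, 09:50–11:30, 11:50–15:00.
Jamal → UTC: 09:30–11:20, 13:20–13:30, 13:50–15:00, 17:30–18:00, 18:40–21:00.
Gita → UTC: 01:50–03:30, 04:50–05:10, 06:30–09:30.
Aarav → UTC: 05:00–10:20, 10:50–11:50, 13:10–15:00.
Yusuf → UTC: 11:00–13:00, 13:20–13:50, 14:20–14:50, 18:20–18:40.
Wei ∩ Jamal: 09:50–11:20, 13:20–13:30, 13:50–15:00.
Wei ∩ Jamal ∩ Gita: (none).
Wei ∩ Jamal ∩ Gita ∩ Aarav: (none).
Wei ∩ Jamal ∩ Gita ∩ Aarav ∩ Yusuf: (none).
Windows ≥ 90 min: (none).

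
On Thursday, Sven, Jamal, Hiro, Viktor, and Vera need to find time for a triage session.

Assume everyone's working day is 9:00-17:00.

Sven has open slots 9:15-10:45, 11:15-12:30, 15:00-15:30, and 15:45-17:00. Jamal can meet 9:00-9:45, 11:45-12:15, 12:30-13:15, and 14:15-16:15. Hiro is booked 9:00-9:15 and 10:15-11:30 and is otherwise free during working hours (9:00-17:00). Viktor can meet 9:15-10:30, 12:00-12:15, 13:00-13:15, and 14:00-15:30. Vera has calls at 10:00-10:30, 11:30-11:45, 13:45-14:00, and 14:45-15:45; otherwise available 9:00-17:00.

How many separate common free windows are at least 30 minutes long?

1

Hiro free within 09:00–17:00: 09:15–10:15, 11:30–17:00.
Vera free within 09:00–17:00: 09:00–10:00, 10:30–11:30, 11:45–13:45, 14:00–14:45, 15:45–17:00.
Sven ∩ Jamal: 09:15–09:45, 11:45–12:15, 15:00–15:30, 15:45–16:15.
Sven ∩ Jamal ∩ Hiro: 09:15–09:45, 11:45–12:15, 15:00–15:30, 15:45–16:15.
Sven ∩ Jamal ∩ Hiro ∩ Viktor: 09:15–09:45, 12:00–12:15, 15:00–15:30.
Sven ∩ Jamal ∩ Hiro ∩ Viktor ∩ Vera: 09:15–09:45, 12:00–12:15.
Windows ≥ 30 min: 09:15–09:45.
That's 1 window.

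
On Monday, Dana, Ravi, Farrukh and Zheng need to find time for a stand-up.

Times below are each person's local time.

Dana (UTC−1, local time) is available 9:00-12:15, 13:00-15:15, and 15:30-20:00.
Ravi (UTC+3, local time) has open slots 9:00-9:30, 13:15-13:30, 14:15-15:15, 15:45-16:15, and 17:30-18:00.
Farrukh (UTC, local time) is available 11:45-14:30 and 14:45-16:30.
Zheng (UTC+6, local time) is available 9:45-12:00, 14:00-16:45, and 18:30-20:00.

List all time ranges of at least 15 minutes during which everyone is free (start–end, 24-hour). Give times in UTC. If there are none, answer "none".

Dana → UTC: 10:00–13:15, 14:00–16:15, 16:30–21:00.
Ravi → UTC: 06:00–06:30, 10:15–10:30, 11:15–12:15, 12:45–13:15, 14:30–15:00.
Farrukh → UTC: 11:45–14:30, 14:45–16:30.
Zheng → UTC: 03:45–06:00, 08:00–10:45, 12:30–14:00.
Dana ∩ Ravi: 10:15–10:30, 11:15–12:15, 12:45–13:15, 14:30–15:00.
Dana ∩ Ravi ∩ Farrukh: 11:45–12:15, 12:45–13:15, 14:45–15:00.
Dana ∩ Ravi ∩ Farrukh ∩ Zheng: 12:45–13:15.
Windows ≥ 15 min: 12:45–13:15.

12:45–13:15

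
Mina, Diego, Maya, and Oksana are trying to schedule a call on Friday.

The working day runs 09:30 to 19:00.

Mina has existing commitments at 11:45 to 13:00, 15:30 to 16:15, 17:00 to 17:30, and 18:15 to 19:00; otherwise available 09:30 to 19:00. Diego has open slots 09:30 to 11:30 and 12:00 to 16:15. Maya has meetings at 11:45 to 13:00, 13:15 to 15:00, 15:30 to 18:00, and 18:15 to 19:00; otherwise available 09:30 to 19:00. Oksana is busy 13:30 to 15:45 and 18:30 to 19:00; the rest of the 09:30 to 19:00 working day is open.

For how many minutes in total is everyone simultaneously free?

135 minutes

Mina free within 09:30–19:00: 09:30–11:45, 13:00–15:30, 16:15–17:00, 17:30–18:15.
Maya free within 09:30–19:00: 09:30–11:45, 13:00–13:15, 15:00–15:30, 18:00–18:15.
Oksana free within 09:30–19:00: 09:30–13:30, 15:45–18:30.
Mina ∩ Diego: 09:30–11:30, 13:00–15:30.
Mina ∩ Diego ∩ Maya: 09:30–11:30, 13:00–13:15, 15:00–15:30.
Mina ∩ Diego ∩ Maya ∩ Oksana: 09:30–11:30, 13:00–13:15.
Total common minutes: 120 + 15 = 135.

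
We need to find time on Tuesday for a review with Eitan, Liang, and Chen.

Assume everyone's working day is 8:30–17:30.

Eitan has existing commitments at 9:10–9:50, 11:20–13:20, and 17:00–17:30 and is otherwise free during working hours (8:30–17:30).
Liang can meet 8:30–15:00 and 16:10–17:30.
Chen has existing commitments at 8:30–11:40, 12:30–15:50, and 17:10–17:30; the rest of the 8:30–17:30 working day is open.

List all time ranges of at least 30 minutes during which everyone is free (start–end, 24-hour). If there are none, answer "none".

16:10–17:00

Eitan free within 08:30–17:30: 08:30–09:10, 09:50–11:20, 13:20–17:00.
Chen free within 08:30–17:30: 11:40–12:30, 15:50–17:10.
Eitan ∩ Liang: 08:30–09:10, 09:50–11:20, 13:20–15:00, 16:10–17:00.
Eitan ∩ Liang ∩ Chen: 16:10–17:00.
Windows ≥ 30 min: 16:10–17:00.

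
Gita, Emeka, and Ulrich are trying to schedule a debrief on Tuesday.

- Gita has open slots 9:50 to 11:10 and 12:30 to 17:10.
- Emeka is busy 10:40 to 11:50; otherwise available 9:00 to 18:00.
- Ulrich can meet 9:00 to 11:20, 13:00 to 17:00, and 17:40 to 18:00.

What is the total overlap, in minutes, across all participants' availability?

Emeka free within 09:00–18:00: 09:00–10:40, 11:50–18:00.
Gita ∩ Emeka: 09:50–10:40, 12:30–17:10.
Gita ∩ Emeka ∩ Ulrich: 09:50–10:40, 13:00–17:00.
Total common minutes: 50 + 240 = 290.

290 minutes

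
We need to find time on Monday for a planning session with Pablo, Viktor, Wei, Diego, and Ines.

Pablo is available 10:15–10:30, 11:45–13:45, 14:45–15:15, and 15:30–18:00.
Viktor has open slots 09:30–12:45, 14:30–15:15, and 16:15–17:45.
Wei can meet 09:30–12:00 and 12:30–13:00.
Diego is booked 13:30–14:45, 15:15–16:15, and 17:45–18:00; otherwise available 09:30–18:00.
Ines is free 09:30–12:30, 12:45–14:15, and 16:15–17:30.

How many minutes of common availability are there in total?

30 minutes

Diego free within 09:30–18:00: 09:30–13:30, 14:45–15:15, 16:15–17:45.
Pablo ∩ Viktor: 10:15–10:30, 11:45–12:45, 14:45–15:15, 16:15–17:45.
Pablo ∩ Viktor ∩ Wei: 10:15–10:30, 11:45–12:00, 12:30–12:45.
Pablo ∩ Viktor ∩ Wei ∩ Diego: 10:15–10:30, 11:45–12:00, 12:30–12:45.
Pablo ∩ Viktor ∩ Wei ∩ Diego ∩ Ines: 10:15–10:30, 11:45–12:00.
Total common minutes: 15 + 15 = 30.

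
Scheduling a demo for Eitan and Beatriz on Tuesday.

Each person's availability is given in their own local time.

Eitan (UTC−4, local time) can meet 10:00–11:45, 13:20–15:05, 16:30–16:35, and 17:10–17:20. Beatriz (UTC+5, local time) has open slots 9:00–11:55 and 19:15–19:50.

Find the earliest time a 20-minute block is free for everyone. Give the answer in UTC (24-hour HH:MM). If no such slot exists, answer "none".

14:15

Eitan → UTC: 14:00–15:45, 17:20–19:05, 20:30–20:35, 21:10–21:20.
Beatriz → UTC: 04:00–06:55, 14:15–14:50.
Eitan ∩ Beatriz: 14:15–14:50.
Windows ≥ 20 min: 14:15–14:50.
Earliest such window starts at 14:15.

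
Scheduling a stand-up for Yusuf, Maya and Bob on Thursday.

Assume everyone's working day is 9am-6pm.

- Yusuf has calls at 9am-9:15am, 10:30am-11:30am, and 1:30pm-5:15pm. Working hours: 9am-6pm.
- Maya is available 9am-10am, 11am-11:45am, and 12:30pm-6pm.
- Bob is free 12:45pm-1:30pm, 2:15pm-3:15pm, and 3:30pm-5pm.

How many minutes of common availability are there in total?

Yusuf free within 09:00–18:00: 09:15–10:30, 11:30–13:30, 17:15–18:00.
Yusuf ∩ Maya: 09:15–10:00, 11:30–11:45, 12:30–13:30, 17:15–18:00.
Yusuf ∩ Maya ∩ Bob: 12:45–13:30.
Total common minutes: 45.

45 minutes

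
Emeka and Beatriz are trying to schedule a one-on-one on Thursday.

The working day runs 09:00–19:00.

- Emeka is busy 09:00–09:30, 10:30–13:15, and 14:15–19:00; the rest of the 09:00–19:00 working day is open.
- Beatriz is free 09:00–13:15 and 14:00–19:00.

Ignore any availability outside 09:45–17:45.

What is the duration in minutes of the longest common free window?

45 minutes

Emeka free within 09:00–19:00: 09:30–10:30, 13:15–14:15.
Emeka ∩ Beatriz: 09:30–10:30, 14:00–14:15.
Restricted to 09:45–17:45: 09:45–10:30, 14:00–14:15.
Common window lengths: 45, 15 min; longest is 45.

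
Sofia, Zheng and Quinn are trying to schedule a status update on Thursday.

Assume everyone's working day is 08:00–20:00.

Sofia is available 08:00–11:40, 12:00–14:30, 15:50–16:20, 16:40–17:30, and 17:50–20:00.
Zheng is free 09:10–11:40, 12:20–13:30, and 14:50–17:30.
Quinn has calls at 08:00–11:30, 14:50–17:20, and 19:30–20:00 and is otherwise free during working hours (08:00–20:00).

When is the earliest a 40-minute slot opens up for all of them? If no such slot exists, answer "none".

Quinn free within 08:00–20:00: 11:30–14:50, 17:20–19:30.
Sofia ∩ Zheng: 09:10–11:40, 12:20–13:30, 15:50–16:20, 16:40–17:30.
Sofia ∩ Zheng ∩ Quinn: 11:30–11:40, 12:20–13:30, 17:20–17:30.
Windows ≥ 40 min: 12:20–13:30.
Earliest such window starts at 12:20.

12:20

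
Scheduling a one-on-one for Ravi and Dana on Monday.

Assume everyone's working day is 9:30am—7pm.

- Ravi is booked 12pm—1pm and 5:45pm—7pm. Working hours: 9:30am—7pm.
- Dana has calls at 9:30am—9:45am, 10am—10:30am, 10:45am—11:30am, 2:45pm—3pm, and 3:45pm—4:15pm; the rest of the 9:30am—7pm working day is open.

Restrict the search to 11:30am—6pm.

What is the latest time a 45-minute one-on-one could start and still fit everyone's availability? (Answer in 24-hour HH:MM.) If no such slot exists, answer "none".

Ravi free within 09:30–19:00: 09:30–12:00, 13:00–17:45.
Dana free within 09:30–19:00: 09:45–10:00, 10:30–10:45, 11:30–14:45, 15:00–15:45, 16:15–19:00.
Ravi ∩ Dana: 09:45–10:00, 10:30–10:45, 11:30–12:00, 13:00–14:45, 15:00–15:45, 16:15–17:45.
Restricted to 11:30–18:00: 11:30–12:00, 13:00–14:45, 15:00–15:45, 16:15–17:45.
Windows ≥ 45 min: 13:00–14:45, 15:00–15:45, 16:15–17:45.
Latest start in the last window 16:15–17:45 is 17:45 − 45 min = 17:00.

17:00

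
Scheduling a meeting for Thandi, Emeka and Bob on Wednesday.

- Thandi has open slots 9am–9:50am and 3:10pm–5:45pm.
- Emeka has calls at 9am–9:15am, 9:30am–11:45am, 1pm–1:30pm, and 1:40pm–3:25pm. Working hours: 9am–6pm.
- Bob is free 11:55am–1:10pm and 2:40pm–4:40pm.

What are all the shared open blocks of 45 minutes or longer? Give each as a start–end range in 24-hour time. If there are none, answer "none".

15:25–16:40

Emeka free within 09:00–18:00: 09:15–09:30, 11:45–13:00, 13:30–13:40, 15:25–18:00.
Thandi ∩ Emeka: 09:15–09:30, 15:25–17:45.
Thandi ∩ Emeka ∩ Bob: 15:25–16:40.
Windows ≥ 45 min: 15:25–16:40.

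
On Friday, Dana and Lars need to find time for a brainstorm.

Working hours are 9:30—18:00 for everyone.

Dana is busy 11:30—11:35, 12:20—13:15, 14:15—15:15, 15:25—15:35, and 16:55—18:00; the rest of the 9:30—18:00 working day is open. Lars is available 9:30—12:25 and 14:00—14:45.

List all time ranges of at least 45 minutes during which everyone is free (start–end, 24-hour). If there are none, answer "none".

09:30–11:30, 11:35–12:20

Dana free within 09:30–18:00: 09:30–11:30, 11:35–12:20, 13:15–14:15, 15:15–15:25, 15:35–16:55.
Dana ∩ Lars: 09:30–11:30, 11:35–12:20, 14:00–14:15.
Windows ≥ 45 min: 09:30–11:30, 11:35–12:20.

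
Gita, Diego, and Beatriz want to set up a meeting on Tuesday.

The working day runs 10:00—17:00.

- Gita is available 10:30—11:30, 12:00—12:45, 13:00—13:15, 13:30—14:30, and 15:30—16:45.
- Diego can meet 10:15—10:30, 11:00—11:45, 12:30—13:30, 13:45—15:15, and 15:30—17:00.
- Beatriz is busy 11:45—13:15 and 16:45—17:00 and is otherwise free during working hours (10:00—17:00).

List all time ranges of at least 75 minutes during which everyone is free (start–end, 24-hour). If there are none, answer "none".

Beatriz free within 10:00–17:00: 10:00–11:45, 13:15–16:45.
Gita ∩ Diego: 11:00–11:30, 12:30–12:45, 13:00–13:15, 13:45–14:30, 15:30–16:45.
Gita ∩ Diego ∩ Beatriz: 11:00–11:30, 13:45–14:30, 15:30–16:45.
Windows ≥ 75 min: 15:30–16:45.

15:30–16:45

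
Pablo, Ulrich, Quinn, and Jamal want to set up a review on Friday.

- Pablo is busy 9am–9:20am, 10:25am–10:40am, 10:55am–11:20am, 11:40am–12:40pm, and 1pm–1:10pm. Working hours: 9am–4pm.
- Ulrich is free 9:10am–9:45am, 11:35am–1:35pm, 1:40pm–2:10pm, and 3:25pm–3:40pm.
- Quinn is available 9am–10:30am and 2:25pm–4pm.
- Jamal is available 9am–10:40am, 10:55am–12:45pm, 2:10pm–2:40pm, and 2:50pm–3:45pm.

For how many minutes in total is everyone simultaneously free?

40 minutes

Pablo free within 09:00–16:00: 09:20–10:25, 10:40–10:55, 11:20–11:40, 12:40–13:00, 13:10–16:00.
Pablo ∩ Ulrich: 09:20–09:45, 11:35–11:40, 12:40–13:00, 13:10–13:35, 13:40–14:10, 15:25–15:40.
Pablo ∩ Ulrich ∩ Quinn: 09:20–09:45, 15:25–15:40.
Pablo ∩ Ulrich ∩ Quinn ∩ Jamal: 09:20–09:45, 15:25–15:40.
Total common minutes: 25 + 15 = 40.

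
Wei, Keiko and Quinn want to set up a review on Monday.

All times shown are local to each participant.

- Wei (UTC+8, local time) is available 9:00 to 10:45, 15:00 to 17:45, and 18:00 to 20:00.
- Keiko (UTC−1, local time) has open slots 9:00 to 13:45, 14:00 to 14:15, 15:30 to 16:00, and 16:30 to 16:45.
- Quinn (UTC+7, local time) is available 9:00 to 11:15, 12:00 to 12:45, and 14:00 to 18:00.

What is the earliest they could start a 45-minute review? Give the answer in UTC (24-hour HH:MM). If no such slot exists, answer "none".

10:00

Wei → UTC: 01:00–02:45, 07:00–09:45, 10:00–12:00.
Keiko → UTC: 10:00–14:45, 15:00–15:15, 16:30–17:00, 17:30–17:45.
Quinn → UTC: 02:00–04:15, 05:00–05:45, 07:00–11:00.
Wei ∩ Keiko: 10:00–12:00.
Wei ∩ Keiko ∩ Quinn: 10:00–11:00.
Windows ≥ 45 min: 10:00–11:00.
Earliest such window starts at 10:00.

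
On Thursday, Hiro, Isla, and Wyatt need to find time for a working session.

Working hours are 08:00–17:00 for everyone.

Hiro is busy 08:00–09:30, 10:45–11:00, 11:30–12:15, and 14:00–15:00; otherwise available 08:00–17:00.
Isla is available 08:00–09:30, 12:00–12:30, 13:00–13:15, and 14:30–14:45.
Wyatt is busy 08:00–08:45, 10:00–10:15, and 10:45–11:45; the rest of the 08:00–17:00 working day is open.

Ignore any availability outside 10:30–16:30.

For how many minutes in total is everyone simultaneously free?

Hiro free within 08:00–17:00: 09:30–10:45, 11:00–11:30, 12:15–14:00, 15:00–17:00.
Wyatt free within 08:00–17:00: 08:45–10:00, 10:15–10:45, 11:45–17:00.
Hiro ∩ Isla: 12:15–12:30, 13:00–13:15.
Hiro ∩ Isla ∩ Wyatt: 12:15–12:30, 13:00–13:15.
Restricted to 10:30–16:30: 12:15–12:30, 13:00–13:15.
Total common minutes: 15 + 15 = 30.

30 minutes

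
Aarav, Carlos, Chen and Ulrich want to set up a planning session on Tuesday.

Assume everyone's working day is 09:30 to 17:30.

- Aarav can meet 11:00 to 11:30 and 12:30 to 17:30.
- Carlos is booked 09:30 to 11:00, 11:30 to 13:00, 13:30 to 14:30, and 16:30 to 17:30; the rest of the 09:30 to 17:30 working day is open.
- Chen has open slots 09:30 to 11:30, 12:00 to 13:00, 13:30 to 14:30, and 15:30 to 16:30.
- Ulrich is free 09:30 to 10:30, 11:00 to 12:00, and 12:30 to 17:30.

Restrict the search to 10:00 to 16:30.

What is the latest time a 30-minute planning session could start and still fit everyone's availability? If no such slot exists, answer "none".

16:00

Carlos free within 09:30–17:30: 11:00–11:30, 13:00–13:30, 14:30–16:30.
Aarav ∩ Carlos: 11:00–11:30, 13:00–13:30, 14:30–16:30.
Aarav ∩ Carlos ∩ Chen: 11:00–11:30, 15:30–16:30.
Aarav ∩ Carlos ∩ Chen ∩ Ulrich: 11:00–11:30, 15:30–16:30.
Restricted to 10:00–16:30: 11:00–11:30, 15:30–16:30.
Windows ≥ 30 min: 11:00–11:30, 15:30–16:30.
Latest start in the last window 15:30–16:30 is 16:30 − 30 min = 16:00.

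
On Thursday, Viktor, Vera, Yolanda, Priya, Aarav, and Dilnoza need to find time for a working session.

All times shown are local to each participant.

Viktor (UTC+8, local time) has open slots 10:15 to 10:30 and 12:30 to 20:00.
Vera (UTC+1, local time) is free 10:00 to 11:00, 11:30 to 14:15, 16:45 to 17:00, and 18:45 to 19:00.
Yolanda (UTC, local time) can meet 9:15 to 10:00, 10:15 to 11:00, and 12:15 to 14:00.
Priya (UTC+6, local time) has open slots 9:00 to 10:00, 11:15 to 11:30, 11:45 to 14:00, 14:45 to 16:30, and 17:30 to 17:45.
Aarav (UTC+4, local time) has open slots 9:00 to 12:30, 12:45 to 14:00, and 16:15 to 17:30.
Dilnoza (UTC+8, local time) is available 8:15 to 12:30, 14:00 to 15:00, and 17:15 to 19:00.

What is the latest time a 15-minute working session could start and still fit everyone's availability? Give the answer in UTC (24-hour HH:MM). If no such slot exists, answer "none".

09:45

Viktor → UTC: 02:15–02:30, 04:30–12:00.
Vera → UTC: 09:00–10:00, 10:30–13:15, 15:45–16:00, 17:45–18:00.
Yolanda → UTC: 09:15–10:00, 10:15–11:00, 12:15–14:00.
Priya → UTC: 03:00–04:00, 05:15–05:30, 05:45–08:00, 08:45–10:30, 11:30–11:45.
Aarav → UTC: 05:00–08:30, 08:45–10:00, 12:15–13:30.
Dilnoza → UTC: 00:15–04:30, 06:00–07:00, 09:15–11:00.
Viktor ∩ Vera: 09:00–10:00, 10:30–12:00.
Viktor ∩ Vera ∩ Yolanda: 09:15–10:00, 10:30–11:00.
Viktor ∩ Vera ∩ Yolanda ∩ Priya: 09:15–10:00.
Viktor ∩ Vera ∩ Yolanda ∩ Priya ∩ Aarav: 09:15–10:00.
Viktor ∩ Vera ∩ Yolanda ∩ Priya ∩ Aarav ∩ Dilnoza: 09:15–10:00.
Windows ≥ 15 min: 09:15–10:00.
Latest start in the last window 09:15–10:00 is 10:00 − 15 min = 09:45.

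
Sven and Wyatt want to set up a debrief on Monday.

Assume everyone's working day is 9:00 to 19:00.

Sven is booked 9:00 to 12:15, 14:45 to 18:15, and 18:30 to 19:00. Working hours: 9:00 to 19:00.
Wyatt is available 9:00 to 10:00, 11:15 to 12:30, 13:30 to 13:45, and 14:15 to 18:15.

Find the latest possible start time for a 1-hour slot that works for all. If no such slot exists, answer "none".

none

Sven free within 09:00–19:00: 12:15–14:45, 18:15–18:30.
Sven ∩ Wyatt: 12:15–12:30, 13:30–13:45, 14:15–14:45.
Windows ≥ 60 min: (none).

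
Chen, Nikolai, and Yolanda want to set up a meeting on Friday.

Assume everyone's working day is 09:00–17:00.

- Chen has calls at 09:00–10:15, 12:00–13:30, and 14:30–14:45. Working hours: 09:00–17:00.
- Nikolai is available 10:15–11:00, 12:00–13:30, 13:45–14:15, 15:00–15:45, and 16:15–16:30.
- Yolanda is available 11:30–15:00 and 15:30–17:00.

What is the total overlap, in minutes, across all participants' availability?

60 minutes

Chen free within 09:00–17:00: 10:15–12:00, 13:30–14:30, 14:45–17:00.
Chen ∩ Nikolai: 10:15–11:00, 13:45–14:15, 15:00–15:45, 16:15–16:30.
Chen ∩ Nikolai ∩ Yolanda: 13:45–14:15, 15:30–15:45, 16:15–16:30.
Total common minutes: 30 + 15 + 15 = 60.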